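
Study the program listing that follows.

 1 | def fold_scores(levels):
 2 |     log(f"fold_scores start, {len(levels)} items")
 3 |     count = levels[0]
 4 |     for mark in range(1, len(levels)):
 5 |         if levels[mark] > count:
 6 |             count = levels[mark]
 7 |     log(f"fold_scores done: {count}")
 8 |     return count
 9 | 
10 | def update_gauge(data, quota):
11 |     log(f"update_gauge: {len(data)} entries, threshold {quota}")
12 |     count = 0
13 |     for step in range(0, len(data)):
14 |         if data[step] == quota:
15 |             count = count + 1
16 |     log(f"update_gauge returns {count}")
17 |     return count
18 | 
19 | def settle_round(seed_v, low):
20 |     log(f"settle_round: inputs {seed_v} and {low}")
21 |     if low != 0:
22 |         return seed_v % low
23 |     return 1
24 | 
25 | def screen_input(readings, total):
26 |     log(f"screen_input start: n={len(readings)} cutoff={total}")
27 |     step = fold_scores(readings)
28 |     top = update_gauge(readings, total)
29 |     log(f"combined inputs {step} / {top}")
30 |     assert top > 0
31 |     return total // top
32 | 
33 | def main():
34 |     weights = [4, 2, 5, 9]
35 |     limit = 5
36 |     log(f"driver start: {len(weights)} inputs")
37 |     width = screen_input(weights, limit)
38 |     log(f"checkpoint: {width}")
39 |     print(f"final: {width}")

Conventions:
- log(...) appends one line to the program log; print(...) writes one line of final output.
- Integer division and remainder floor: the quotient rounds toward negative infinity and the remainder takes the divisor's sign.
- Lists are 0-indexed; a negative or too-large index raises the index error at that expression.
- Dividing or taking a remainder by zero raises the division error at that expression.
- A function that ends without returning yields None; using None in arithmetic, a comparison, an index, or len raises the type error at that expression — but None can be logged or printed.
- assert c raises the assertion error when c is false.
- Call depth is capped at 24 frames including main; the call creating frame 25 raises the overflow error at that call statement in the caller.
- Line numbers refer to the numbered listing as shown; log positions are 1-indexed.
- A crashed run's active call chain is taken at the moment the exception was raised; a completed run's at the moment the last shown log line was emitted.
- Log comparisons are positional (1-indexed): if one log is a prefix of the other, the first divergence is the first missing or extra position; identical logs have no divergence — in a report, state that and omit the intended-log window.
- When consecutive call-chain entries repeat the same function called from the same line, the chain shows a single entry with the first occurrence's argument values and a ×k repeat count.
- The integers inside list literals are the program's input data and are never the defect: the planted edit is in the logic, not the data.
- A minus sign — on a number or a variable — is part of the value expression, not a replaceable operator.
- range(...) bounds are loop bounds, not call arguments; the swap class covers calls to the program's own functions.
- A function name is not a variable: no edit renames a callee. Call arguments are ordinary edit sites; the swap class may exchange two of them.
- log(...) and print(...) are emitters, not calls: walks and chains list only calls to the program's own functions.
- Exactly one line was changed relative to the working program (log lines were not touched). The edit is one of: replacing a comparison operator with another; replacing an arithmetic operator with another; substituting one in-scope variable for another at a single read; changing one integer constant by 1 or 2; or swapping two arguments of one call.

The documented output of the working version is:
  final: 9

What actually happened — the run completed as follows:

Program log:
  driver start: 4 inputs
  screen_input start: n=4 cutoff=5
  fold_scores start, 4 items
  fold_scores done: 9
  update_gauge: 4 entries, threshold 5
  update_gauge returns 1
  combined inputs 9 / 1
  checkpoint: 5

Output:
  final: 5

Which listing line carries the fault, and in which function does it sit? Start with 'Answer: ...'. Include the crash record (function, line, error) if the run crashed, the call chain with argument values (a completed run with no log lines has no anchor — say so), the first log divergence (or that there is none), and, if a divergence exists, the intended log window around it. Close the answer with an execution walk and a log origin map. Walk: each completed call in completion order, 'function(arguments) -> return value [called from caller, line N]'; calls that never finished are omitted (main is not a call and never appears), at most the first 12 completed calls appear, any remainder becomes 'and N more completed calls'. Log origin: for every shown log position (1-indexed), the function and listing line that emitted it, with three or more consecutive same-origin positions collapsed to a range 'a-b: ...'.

Answer: the defect is in screen_input at line 31.
Key fact: Everything matches until log position 8, which reads 'checkpoint: 5' in place of 'checkpoint: 9'.
Call chain: main.
First divergence: position 8; shown 'checkpoint: 5' vs intended 'checkpoint: 9'.
Intended log window:
  6: update_gauge returns 1
  7: combined inputs 9 / 1
  8: checkpoint: 9
Execution walk:
  fold_scores([4, 2, 5, 9]) -> 9  [called from screen_input, line 27]
  update_gauge([4, 2, 5, 9], 5) -> 1  [called from screen_input, line 28]
  screen_input([4, 2, 5, 9], 5) -> 5  [called from main, line 37]
Log line origins:
  1: from main, line 36
  2: from screen_input, line 26
  3: from fold_scores, line 2
  4: from fold_scores, line 7
  5: from update_gauge, line 11
  6: from update_gauge, line 16
  7: from screen_input, line 29
  8: from main, line 38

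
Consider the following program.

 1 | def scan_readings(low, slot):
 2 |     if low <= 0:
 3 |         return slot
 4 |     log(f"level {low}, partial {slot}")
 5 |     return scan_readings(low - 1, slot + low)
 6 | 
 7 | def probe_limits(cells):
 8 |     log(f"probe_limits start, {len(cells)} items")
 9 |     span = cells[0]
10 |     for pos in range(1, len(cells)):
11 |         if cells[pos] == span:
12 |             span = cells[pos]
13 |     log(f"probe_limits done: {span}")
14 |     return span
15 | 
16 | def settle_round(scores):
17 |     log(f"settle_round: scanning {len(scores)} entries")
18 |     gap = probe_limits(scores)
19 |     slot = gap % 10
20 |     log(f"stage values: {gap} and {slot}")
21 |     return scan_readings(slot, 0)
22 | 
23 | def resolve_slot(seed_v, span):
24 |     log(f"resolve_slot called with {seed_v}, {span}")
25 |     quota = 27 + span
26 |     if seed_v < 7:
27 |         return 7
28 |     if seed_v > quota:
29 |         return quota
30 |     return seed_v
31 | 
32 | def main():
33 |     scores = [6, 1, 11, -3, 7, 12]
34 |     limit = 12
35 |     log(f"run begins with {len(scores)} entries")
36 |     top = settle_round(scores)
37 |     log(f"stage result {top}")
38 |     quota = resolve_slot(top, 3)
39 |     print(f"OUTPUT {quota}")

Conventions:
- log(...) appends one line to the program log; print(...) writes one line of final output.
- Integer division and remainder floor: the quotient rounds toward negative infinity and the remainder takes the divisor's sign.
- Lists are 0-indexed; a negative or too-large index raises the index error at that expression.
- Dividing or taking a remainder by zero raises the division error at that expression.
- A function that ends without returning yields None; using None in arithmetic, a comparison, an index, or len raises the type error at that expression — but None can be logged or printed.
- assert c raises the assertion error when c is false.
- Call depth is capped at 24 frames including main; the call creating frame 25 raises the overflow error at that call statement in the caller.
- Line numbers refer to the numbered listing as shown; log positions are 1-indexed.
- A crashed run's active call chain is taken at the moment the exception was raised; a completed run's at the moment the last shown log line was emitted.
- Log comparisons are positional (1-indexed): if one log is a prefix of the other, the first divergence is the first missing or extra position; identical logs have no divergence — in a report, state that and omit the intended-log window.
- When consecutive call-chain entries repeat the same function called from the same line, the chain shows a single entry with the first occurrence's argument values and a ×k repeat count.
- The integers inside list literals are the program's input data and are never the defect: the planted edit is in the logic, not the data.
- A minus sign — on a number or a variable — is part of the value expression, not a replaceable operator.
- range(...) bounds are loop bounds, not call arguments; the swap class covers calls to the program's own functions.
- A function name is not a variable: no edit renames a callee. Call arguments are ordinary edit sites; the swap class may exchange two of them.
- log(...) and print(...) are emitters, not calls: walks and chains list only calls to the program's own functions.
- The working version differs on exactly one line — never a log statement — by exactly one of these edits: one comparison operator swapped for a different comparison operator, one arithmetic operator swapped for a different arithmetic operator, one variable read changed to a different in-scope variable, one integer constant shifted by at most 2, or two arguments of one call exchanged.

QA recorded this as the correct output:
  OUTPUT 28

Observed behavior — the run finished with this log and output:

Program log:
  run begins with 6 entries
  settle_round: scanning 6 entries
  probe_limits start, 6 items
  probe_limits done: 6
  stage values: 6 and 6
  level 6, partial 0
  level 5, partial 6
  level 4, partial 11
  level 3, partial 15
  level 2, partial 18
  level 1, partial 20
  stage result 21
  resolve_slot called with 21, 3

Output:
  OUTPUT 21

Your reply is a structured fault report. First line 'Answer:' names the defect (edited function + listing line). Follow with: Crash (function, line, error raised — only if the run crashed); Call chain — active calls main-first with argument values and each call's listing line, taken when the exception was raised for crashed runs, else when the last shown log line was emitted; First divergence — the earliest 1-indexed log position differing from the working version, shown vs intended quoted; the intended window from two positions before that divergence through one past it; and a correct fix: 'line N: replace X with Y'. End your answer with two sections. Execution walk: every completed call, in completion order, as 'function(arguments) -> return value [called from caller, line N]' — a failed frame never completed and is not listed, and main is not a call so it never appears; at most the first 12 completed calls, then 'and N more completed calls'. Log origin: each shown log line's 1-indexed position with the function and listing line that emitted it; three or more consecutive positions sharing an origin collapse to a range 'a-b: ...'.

Answer: the defect is in probe_limits at line 11.
The tell: The log first diverges at position 4: the faulty run prints 'probe_limits done: 6' where the working version prints 'probe_limits done: -3'.
Call chain: main -> resolve_slot(21, 3) (called at line 38).
First divergence: position 4; shown 'probe_limits done: 6' vs intended 'probe_limits done: -3'.
Intended log window:
  2: settle_round: scanning 6 entries
  3: probe_limits start, 6 items
  4: probe_limits done: -3
  5: stage values: -3 and 7
Execution walk:
  probe_limits([6, 1, 11, -3, 7, 12]) -> 6  [called from settle_round, line 18]
  scan_readings(0, 21) -> 21  [called from scan_readings, line 5]
  scan_readings(1, 20) -> 21  [called from scan_readings, line 5]
  scan_readings(2, 18) -> 21  [called from scan_readings, line 5]
  scan_readings(3, 15) -> 21  [called from scan_readings, line 5]
  scan_readings(4, 11) -> 21  [called from scan_readings, line 5]
  scan_readings(5, 6) -> 21  [called from scan_readings, line 5]
  scan_readings(6, 0) -> 21  [called from settle_round, line 21]
  settle_round([6, 1, 11, -3, 7, 12]) -> 21  [called from main, line 36]
  resolve_slot(21, 3) -> 21  [called from main, line 38]
Origin of each log line:
  1 — main, line 35
  2 — settle_round, line 17
  3 — probe_limits, line 8
  4 — probe_limits, line 13
  5 — settle_round, line 20
  6-11 — scan_readings, line 4
  12 — main, line 37
  13 — resolve_slot, line 24
A correct fix: line 11: replace `==` with `<`.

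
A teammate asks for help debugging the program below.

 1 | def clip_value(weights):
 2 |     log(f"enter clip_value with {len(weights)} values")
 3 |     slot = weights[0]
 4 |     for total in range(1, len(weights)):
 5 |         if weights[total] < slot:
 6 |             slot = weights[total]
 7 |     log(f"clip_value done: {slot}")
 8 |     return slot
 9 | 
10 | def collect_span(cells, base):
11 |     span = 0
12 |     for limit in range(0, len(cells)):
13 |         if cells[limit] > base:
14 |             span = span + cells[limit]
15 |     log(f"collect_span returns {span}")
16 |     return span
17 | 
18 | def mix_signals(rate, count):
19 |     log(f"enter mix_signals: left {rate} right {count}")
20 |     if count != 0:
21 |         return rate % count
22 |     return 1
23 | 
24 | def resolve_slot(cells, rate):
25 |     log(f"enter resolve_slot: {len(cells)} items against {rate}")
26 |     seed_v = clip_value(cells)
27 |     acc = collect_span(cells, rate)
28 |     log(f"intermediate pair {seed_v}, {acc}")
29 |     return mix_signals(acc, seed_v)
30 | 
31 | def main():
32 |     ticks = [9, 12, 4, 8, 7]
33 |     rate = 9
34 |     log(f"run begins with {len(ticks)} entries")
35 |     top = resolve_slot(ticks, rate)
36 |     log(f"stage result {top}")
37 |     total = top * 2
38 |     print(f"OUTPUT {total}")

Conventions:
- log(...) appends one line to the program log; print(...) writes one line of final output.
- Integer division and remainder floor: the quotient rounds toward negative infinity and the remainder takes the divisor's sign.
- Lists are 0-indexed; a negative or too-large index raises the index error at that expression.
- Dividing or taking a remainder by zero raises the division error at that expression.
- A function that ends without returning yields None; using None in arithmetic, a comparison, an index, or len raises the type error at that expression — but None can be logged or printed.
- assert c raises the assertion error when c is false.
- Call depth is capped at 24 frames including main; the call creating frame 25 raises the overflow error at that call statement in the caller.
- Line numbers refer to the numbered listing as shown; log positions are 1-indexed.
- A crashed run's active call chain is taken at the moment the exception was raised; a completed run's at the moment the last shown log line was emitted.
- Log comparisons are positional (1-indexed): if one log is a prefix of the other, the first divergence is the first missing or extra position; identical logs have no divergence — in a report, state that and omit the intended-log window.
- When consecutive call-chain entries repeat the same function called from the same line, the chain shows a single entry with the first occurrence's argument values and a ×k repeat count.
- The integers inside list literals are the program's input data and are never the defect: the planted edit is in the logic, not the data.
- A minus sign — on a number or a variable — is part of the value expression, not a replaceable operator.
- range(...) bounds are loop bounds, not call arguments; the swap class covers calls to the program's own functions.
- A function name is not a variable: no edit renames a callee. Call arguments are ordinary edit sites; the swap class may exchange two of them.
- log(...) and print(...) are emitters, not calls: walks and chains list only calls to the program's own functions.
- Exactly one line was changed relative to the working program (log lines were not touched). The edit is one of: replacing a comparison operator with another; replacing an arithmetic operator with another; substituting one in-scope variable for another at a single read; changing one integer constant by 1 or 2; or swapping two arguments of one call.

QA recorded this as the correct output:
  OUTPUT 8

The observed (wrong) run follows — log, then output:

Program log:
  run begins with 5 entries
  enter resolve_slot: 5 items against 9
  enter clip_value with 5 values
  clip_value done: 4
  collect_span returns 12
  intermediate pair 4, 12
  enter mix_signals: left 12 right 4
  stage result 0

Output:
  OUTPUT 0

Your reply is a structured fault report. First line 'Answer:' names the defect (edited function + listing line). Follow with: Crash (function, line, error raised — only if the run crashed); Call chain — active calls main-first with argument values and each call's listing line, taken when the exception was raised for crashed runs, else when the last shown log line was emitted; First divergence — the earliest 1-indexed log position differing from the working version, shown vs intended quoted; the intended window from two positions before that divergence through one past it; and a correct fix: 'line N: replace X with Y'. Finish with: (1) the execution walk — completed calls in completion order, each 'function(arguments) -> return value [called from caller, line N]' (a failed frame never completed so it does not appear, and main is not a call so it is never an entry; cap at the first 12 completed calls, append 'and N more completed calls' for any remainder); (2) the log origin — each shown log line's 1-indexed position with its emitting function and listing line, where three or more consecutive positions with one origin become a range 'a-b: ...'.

Answer: the defect is in resolve_slot at line 29.
Key observation: The log first diverges at position 7: the faulty run prints 'enter mix_signals: left 12 right 4' where the working version prints 'enter mix_signals: left 4 right 12'.
Call chain: main.
First divergence: position 7 — the shown line 'enter mix_signals: left 12 right 4' should read 'enter mix_signals: left 4 right 12'.
Intended log window:
  5: collect_span returns 12
  6: intermediate pair 4, 12
  7: enter mix_signals: left 4 right 12
  8: stage result 4
Execution walk:
  clip_value([9, 12, 4, 8, 7]) -> 4  [called from resolve_slot, line 26]
  collect_span([9, 12, 4, 8, 7], 9) -> 12  [called from resolve_slot, line 27]
  mix_signals(12, 4) -> 0  [called from resolve_slot, line 29]
  resolve_slot([9, 12, 4, 8, 7], 9) -> 0  [called from main, line 35]
Log origins:
  1: emitted by main (line 34)
  2: emitted by resolve_slot (line 25)
  3: emitted by clip_value (line 2)
  4: emitted by clip_value (line 7)
  5: emitted by collect_span (line 15)
  6: emitted by resolve_slot (line 28)
  7: emitted by mix_signals (line 19)
  8: emitted by main (line 36)
A correct fix: line 29: replace `mix_signals(acc, seed_v)` with `mix_signals(seed_v, acc)`.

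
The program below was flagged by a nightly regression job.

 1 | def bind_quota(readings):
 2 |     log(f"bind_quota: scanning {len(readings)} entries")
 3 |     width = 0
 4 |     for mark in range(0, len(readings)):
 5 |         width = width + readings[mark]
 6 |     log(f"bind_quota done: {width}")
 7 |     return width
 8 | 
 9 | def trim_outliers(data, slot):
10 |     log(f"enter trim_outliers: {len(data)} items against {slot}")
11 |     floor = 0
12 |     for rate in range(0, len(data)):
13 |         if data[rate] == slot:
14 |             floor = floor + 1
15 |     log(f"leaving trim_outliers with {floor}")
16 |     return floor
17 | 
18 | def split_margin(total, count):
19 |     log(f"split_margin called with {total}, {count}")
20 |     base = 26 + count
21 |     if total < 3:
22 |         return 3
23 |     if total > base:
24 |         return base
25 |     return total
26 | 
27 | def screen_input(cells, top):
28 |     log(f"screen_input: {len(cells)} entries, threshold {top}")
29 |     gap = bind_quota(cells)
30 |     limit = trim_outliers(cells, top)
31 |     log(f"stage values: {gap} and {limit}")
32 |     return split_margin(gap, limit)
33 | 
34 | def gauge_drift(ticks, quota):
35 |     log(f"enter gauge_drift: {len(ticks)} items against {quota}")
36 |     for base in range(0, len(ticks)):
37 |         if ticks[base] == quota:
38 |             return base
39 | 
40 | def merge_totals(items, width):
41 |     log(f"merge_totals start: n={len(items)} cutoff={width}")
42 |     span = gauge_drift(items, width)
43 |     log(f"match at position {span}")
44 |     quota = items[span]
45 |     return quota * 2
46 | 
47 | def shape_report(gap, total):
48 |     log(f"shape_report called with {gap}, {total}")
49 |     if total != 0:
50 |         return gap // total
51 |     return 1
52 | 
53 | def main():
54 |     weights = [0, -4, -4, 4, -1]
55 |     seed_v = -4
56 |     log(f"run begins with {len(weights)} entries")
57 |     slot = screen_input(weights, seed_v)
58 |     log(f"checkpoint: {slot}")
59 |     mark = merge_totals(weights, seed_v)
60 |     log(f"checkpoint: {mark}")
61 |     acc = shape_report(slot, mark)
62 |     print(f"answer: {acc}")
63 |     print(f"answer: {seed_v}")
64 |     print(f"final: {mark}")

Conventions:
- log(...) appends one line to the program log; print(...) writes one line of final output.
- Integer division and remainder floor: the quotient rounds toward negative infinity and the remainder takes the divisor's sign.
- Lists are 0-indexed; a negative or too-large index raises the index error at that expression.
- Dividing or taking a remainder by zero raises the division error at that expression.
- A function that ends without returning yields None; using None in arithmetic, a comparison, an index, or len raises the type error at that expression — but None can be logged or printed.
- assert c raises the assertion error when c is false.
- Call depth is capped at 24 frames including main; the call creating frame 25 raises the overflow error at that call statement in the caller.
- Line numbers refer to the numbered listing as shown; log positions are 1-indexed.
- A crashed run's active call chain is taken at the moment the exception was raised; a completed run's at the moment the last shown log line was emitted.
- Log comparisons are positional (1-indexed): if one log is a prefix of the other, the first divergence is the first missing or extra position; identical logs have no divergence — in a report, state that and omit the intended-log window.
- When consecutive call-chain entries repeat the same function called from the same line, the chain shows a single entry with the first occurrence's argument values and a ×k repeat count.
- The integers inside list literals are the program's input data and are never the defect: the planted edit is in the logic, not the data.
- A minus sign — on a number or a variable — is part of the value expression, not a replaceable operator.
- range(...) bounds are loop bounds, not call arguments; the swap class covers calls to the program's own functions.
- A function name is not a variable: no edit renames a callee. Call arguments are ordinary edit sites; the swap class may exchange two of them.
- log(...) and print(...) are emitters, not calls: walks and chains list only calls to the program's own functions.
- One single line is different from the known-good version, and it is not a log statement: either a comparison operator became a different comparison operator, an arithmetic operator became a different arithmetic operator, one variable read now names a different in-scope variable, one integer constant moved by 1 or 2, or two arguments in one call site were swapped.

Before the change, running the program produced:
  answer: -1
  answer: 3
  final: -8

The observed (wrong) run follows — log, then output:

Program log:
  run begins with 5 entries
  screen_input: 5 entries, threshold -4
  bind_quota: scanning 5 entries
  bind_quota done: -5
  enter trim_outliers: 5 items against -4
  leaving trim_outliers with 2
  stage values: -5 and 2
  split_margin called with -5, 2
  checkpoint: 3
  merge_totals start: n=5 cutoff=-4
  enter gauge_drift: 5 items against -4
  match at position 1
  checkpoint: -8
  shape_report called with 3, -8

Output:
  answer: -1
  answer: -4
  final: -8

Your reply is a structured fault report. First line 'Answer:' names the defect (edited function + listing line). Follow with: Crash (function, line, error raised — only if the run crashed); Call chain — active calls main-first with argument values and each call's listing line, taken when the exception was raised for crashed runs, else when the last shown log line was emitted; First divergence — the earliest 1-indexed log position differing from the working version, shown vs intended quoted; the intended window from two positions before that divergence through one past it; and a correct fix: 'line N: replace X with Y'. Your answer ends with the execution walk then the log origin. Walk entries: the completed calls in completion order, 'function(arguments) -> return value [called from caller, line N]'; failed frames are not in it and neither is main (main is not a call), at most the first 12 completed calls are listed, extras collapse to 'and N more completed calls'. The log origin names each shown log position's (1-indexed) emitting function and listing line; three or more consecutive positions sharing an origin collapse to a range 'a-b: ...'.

Answer: the defect is in main at line 63.
The tell: No log line changed; the fault shows up purely in the output.
Call chain: main -> shape_report(3, -8) (called at line 61).
First divergence: none; the two logs match at every position.
Execution walk:
  bind_quota([0, -4, -4, 4, -1]) -> -5  [called from screen_input, line 29]
  trim_outliers([0, -4, -4, 4, -1], -4) -> 2  [called from screen_input, line 30]
  split_margin(-5, 2) -> 3  [called from screen_input, line 32]
  screen_input([0, -4, -4, 4, -1], -4) -> 3  [called from main, line 57]
  gauge_drift([0, -4, -4, 4, -1], -4) -> 1  [called from merge_totals, line 42]
  merge_totals([0, -4, -4, 4, -1], -4) -> -8  [called from main, line 59]
  shape_report(3, -8) -> -1  [called from main, line 61]
Log origin:
  1: emitted by main (line 56)
  2: emitted by screen_input (line 28)
  3: emitted by bind_quota (line 2)
  4: emitted by bind_quota (line 6)
  5: emitted by trim_outliers (line 10)
  6: emitted by trim_outliers (line 15)
  7: emitted by screen_input (line 31)
  8: emitted by split_margin (line 19)
  9: emitted by main (line 58)
  10: emitted by merge_totals (line 41)
  11: emitted by gauge_drift (line 35)
  12: emitted by merge_totals (line 43)
  13: emitted by main (line 60)
  14: emitted by shape_report (line 48)
A correct fix: line 63: replace `seed_v` with `slot`.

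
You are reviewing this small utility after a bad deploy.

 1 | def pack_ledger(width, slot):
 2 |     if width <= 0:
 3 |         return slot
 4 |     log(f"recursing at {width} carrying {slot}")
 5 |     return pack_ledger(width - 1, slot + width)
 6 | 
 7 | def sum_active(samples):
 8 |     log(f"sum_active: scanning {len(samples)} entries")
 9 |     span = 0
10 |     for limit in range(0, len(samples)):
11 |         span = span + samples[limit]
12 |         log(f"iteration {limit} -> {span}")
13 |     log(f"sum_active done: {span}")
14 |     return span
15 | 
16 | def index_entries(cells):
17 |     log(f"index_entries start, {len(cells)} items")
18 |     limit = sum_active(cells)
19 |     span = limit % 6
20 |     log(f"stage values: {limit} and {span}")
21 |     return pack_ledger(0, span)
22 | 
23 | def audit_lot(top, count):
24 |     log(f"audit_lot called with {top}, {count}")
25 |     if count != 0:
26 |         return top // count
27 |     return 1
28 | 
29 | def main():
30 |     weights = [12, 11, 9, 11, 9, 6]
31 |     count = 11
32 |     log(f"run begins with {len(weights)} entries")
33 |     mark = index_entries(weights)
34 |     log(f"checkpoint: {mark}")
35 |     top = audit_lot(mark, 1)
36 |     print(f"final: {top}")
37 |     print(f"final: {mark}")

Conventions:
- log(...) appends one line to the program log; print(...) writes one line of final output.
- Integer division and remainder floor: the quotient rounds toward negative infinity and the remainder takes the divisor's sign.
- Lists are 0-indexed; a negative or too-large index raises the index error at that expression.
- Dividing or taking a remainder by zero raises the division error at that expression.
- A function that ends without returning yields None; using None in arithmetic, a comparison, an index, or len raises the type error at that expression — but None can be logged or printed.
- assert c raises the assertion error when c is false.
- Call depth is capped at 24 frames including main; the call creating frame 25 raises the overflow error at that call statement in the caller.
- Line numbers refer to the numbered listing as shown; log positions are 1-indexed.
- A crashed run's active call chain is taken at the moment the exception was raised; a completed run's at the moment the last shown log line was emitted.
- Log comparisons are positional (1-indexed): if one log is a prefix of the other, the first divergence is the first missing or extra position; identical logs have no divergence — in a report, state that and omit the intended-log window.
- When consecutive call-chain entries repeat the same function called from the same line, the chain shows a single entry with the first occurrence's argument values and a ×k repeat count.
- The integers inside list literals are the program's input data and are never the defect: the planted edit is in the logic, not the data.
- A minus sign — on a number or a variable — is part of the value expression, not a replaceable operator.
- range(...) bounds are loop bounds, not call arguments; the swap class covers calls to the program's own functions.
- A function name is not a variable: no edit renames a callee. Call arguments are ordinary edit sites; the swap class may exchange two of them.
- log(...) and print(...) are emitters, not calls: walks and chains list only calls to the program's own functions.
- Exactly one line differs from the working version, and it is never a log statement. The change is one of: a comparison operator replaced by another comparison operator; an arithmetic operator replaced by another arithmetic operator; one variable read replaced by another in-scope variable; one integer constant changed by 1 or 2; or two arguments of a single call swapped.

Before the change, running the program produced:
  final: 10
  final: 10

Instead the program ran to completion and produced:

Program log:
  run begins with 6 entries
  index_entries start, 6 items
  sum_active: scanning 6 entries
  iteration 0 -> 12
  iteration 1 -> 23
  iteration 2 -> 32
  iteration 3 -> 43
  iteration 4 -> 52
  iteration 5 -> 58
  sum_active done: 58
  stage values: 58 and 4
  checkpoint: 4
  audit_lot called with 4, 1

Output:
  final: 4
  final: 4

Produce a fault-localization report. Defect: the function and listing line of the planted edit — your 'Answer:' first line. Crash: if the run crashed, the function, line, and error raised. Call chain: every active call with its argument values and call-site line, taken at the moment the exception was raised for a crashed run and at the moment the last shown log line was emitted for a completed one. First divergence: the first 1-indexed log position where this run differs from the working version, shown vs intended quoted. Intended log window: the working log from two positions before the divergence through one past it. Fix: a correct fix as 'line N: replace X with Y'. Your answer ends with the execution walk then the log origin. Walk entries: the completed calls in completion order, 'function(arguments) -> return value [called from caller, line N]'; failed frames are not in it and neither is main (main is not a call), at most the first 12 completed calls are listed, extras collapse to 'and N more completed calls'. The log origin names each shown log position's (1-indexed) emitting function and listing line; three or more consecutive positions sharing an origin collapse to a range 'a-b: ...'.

Answer: the defect is in index_entries at line 21.
The tell: The earliest visible damage is log position 12 — 'checkpoint: 4' rather than the intended 'recursing at 4 carrying 0'.
Call chain: main -> audit_lot(4, 1) (called at line 35).
First divergence: position 12 — shown 'checkpoint: 4', intended 'recursing at 4 carrying 0'.
Intended log window:
  10: sum_active done: 58
  11: stage values: 58 and 4
  12: recursing at 4 carrying 0
  13: recursing at 3 carrying 4
Execution walk:
  sum_active([12, 11, 9, 11, 9, 6]) -> 58  [called from index_entries, line 18]
  pack_ledger(0, 4) -> 4  [called from index_entries, line 21]
  index_entries([12, 11, 9, 11, 9, 6]) -> 4  [called from main, line 33]
  audit_lot(4, 1) -> 4  [called from main, line 35]
Log origins:
  1: from main, line 32
  2: from index_entries, line 17
  3: from sum_active, line 8
  4-9: from sum_active, line 12
  10: from sum_active, line 13
  11: from index_entries, line 20
  12: from main, line 34
  13: from audit_lot, line 24
A correct fix: line 21: replace `pack_ledger(0, span)` with `pack_ledger(span, 0)`.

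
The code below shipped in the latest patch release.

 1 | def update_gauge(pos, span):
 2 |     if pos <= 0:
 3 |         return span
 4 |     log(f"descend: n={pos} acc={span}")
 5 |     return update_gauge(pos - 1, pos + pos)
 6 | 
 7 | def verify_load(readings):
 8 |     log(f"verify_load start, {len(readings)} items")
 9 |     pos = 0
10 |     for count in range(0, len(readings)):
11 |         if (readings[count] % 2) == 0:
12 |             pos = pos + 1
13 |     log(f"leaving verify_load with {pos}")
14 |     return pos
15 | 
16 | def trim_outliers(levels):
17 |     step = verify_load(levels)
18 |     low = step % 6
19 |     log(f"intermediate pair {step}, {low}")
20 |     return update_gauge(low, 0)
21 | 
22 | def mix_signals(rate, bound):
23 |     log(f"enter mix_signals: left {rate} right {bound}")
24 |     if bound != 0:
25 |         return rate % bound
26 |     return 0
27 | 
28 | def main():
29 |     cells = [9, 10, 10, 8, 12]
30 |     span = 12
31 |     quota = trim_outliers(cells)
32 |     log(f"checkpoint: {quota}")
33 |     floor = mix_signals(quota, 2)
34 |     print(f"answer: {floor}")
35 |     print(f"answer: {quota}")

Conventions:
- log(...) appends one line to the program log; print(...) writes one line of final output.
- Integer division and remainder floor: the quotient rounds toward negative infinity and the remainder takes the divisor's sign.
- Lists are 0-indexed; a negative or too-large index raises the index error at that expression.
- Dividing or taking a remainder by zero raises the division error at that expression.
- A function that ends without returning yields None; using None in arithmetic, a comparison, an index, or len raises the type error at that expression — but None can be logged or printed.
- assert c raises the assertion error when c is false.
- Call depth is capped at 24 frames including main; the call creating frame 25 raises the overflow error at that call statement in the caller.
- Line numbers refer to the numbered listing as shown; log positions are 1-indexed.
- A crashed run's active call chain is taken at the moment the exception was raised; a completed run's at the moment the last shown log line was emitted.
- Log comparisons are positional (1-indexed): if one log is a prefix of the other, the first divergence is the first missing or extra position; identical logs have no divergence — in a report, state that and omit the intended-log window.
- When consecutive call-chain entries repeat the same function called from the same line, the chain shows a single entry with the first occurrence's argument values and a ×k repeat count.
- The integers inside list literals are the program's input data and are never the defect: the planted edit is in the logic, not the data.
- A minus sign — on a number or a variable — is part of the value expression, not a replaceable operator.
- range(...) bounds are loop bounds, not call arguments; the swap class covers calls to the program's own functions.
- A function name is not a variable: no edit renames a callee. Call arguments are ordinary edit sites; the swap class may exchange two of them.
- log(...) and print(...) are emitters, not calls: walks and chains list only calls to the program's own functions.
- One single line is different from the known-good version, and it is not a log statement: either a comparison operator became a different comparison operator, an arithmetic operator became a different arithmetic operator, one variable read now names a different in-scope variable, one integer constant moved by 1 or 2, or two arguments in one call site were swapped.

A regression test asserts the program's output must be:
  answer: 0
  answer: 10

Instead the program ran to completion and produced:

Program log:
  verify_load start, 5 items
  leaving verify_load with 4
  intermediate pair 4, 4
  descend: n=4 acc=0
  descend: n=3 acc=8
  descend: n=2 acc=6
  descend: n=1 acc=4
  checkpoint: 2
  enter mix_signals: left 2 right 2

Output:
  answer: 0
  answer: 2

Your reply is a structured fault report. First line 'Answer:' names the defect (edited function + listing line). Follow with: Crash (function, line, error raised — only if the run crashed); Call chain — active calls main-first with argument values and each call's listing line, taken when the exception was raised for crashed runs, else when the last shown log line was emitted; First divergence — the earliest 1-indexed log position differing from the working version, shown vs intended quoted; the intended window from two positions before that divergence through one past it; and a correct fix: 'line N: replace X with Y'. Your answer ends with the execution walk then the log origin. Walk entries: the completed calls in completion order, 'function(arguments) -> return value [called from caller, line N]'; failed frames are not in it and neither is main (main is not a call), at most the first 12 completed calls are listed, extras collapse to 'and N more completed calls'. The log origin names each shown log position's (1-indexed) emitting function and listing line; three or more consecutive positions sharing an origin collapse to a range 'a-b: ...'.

Answer: the defect is in update_gauge at line 5.
Core observation: Everything matches until log position 5, which reads 'descend: n=3 acc=8' in place of 'descend: n=3 acc=4'.
Call chain: main -> mix_signals(2, 2) (called at line 33).
First divergence: at position 5 the run shows 'descend: n=3 acc=8' where the working version logs 'descend: n=3 acc=4'.
Intended log window:
  3: intermediate pair 4, 4
  4: descend: n=4 acc=0
  5: descend: n=3 acc=4
  6: descend: n=2 acc=7
Execution walk:
  verify_load([9, 10, 10, 8, 12]) -> 4  [called from trim_outliers, line 17]
  update_gauge(0, 2) -> 2  [called from update_gauge, line 5]
  update_gauge(1, 4) -> 2  [called from update_gauge, line 5]
  update_gauge(2, 6) -> 2  [called from update_gauge, line 5]
  update_gauge(3, 8) -> 2  [called from update_gauge, line 5]
  update_gauge(4, 0) -> 2  [called from trim_outliers, line 20]
  trim_outliers([9, 10, 10, 8, 12]) -> 2  [called from main, line 31]
  mix_signals(2, 2) -> 0  [called from main, line 33]
Log origin:
  1 — verify_load, line 8
  2 — verify_load, line 13
  3 — trim_outliers, line 19
  4-7 — update_gauge, line 4
  8 — main, line 32
  9 — mix_signals, line 23
A correct fix: line 5: replace `pos + pos` with `span + pos`.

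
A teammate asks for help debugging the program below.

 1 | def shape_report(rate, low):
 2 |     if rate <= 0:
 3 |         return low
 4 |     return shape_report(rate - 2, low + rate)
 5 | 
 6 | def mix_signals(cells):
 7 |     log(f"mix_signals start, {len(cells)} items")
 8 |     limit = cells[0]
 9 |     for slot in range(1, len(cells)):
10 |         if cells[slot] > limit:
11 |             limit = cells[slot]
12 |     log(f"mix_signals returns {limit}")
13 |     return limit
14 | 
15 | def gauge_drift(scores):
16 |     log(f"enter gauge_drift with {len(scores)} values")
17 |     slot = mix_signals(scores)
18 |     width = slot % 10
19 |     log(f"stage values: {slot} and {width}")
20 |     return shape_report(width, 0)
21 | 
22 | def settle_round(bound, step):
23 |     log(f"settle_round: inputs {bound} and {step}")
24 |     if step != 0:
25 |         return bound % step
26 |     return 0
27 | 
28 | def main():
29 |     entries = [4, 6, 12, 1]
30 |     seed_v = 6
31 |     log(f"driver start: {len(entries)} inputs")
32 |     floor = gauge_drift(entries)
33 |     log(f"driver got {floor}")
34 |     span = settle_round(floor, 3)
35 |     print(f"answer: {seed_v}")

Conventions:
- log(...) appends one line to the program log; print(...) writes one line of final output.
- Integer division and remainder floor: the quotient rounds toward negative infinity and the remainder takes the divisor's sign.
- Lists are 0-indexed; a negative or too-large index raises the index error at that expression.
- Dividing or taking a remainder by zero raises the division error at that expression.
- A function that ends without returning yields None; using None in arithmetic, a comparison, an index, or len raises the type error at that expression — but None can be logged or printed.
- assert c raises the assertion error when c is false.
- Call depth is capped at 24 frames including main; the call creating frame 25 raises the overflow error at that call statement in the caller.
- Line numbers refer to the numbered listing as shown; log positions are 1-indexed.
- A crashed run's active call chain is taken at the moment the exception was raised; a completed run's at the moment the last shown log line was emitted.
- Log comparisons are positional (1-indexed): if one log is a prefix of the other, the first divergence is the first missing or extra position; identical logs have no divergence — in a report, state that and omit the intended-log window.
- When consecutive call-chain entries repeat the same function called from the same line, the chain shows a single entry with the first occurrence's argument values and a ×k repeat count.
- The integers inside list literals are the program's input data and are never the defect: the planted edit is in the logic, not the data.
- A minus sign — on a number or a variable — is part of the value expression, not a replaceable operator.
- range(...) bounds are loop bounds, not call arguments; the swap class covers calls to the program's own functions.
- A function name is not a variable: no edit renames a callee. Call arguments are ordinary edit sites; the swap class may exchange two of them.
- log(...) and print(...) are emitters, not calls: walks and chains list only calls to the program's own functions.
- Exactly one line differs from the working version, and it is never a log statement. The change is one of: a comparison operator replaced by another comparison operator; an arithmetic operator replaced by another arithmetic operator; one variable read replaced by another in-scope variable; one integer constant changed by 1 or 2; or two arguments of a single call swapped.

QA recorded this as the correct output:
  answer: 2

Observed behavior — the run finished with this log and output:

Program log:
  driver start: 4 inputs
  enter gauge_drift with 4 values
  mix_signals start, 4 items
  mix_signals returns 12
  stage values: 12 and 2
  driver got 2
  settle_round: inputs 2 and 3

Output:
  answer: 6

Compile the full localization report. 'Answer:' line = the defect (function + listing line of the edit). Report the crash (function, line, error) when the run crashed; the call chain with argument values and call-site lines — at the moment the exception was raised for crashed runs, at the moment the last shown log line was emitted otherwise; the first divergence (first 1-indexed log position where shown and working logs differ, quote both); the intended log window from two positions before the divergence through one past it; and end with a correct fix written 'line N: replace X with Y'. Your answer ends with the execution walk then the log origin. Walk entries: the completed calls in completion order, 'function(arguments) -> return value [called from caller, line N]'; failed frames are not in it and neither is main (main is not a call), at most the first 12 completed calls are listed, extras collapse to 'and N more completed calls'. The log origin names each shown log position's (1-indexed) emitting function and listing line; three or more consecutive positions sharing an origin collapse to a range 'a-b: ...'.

Answer: the defect is in main at line 35.
Key observation: Every logged value matches the working version; the printed result is what differs.
Call chain: main -> settle_round(2, 3) (called at line 34).
First divergence: none; the two logs match at every position.
Execution walk:
  mix_signals([4, 6, 12, 1]) -> 12  [called from gauge_drift, line 17]
  shape_report(0, 2) -> 2  [called from shape_report, line 4]
  shape_report(2, 0) -> 2  [called from gauge_drift, line 20]
  gauge_drift([4, 6, 12, 1]) -> 2  [called from main, line 32]
  settle_round(2, 3) -> 2  [called from main, line 34]
Log line origins:
  1: logged in main at line 31
  2: logged in gauge_drift at line 16
  3: logged in mix_signals at line 7
  4: logged in mix_signals at line 12
  5: logged in gauge_drift at line 19
  6: logged in main at line 33
  7: logged in settle_round at line 23
A correct fix: line 35: replace `seed_v` with `span`.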